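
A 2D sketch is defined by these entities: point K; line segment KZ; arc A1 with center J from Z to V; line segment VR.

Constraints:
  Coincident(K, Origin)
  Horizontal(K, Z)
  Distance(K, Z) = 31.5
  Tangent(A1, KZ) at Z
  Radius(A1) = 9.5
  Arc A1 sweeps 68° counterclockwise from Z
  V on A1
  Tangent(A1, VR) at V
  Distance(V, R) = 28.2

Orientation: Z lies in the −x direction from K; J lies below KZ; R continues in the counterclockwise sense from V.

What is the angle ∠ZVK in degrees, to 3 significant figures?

25.6°

K is at the origin; K and Z share the same y with |KZ| = 31.5 and Z on the −x side, so Z = (-31.5, 0.00). Tangency of A1 to KZ means the radius JZ is perpendicular to KZ, so J = Z + (0, -9.5) = (-31.5, -9.50). On A1, Z sits at bearing 90° from J; a 68° counterclockwise sweep puts V at bearing 158°, so V = J + 9.5·(cos 158°, sin 158°) = (-40.3, -5.94). Then cos ∠ZVK = VZ·VK / (|VZ||VK|), giving 25.6°.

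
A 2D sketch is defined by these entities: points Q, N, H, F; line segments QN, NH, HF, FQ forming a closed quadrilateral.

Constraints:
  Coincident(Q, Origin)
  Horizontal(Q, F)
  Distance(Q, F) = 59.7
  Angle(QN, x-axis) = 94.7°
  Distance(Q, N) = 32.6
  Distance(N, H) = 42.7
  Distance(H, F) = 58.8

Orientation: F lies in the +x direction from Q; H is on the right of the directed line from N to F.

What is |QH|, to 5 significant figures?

10.133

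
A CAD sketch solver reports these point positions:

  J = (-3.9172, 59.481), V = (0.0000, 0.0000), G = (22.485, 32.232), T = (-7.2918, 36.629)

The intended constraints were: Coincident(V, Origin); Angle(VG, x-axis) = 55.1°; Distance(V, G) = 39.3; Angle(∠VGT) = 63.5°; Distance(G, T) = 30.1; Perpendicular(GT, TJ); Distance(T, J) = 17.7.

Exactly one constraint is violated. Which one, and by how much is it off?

Distance(T, J) = 17.7 — off by 5.40.

V = (0.00, 0.00) ✓; VG at 55.10° ✓; |VG| = 39.30 ✓; ∠VGT = 63.50° ✓; |GT| = 30.10 ✓; ∠(GT, TJ) = 90.00° ✓; |TJ| = 23.10 ✗.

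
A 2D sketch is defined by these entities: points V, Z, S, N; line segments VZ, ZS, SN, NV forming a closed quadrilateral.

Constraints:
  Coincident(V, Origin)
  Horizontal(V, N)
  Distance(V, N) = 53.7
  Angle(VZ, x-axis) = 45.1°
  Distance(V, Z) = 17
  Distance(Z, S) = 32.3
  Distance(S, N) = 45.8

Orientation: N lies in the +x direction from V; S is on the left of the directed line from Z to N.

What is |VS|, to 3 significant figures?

49.1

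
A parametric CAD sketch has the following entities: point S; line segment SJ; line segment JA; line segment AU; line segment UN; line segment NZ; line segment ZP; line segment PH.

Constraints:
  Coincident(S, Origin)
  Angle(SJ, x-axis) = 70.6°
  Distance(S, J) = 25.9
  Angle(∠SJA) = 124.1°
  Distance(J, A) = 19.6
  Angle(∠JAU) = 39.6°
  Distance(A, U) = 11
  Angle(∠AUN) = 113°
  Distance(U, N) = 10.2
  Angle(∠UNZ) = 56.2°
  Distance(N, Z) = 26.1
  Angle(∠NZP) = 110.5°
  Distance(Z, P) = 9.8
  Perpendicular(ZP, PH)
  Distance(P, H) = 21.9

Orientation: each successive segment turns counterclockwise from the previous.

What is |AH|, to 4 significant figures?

12.83

S is at the origin; SJ runs at 70.6° with length 25.9, so J = (8.603, 24.43). ∠SJA = 124.1° gives JA at 126.5° from the x-axis; with |JA| = 19.6, A = (-3.056, 40.19). ∠JAU = 39.6° gives AU at -93.10° from the x-axis; with |AU| = 11.0, U = (-3.650, 29.20). ∠AUN = 113.0° gives UN at -26.10° from the x-axis; with |UN| = 10.2, N = (5.509, 24.71). ∠UNZ = 56.2° gives NZ at 97.70° from the x-axis; with |NZ| = 26.1, Z = (2.012, 50.58). ∠NZP = 110.5° gives ZP at 167.2° from the x-axis; with |ZP| = 9.8, P = (-7.544, 52.75). The perpendicularity gives PH at right angles to ZP, so PH runs at -102.8°; with |PH| = 21.9, H = (-12.40, 31.39). Then |AH| = |H − A| = 12.83.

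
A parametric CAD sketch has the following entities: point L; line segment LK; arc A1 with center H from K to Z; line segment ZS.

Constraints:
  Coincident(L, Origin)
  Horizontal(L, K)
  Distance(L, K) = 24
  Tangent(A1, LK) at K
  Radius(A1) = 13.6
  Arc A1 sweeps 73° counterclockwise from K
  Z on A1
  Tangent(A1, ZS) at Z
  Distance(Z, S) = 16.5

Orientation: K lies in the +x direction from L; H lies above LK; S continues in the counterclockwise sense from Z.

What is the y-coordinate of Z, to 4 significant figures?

9.624

L is at the origin; L and K share the same y with |LK| = 24.0 and K on the +x side, so K = (24.00, 0.000). Since A1 is tangent to LK there, HK ⟂ LK, so H = K + (0, 13.6) = (24.00, 13.60). On A1, K sits at bearing -90° from H; a 73° counterclockwise sweep puts Z at bearing -17°, so Z = H + 13.6·(cos -17°, sin -17°) = (37.01, 9.624). So Z.y = 9.624.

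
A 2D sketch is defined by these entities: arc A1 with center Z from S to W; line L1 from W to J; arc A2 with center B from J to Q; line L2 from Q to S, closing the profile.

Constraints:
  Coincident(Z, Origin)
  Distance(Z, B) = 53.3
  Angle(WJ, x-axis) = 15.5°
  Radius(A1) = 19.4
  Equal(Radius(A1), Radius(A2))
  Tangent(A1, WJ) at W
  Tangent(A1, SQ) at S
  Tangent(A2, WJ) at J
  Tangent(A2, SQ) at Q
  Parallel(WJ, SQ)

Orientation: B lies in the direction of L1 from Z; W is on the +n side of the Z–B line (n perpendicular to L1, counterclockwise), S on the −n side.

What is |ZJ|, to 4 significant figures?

56.72

Tangency of A1 to both parallel lines with radius 19.4 puts W and S at Z ± 19.4·n: W = (-5.184, 18.69), S = (5.184, -18.69). Equal radii place J and Q the same way about B: J = B + 19.4·n = (46.18, 32.94), Q = B − 19.4·n = (56.55, -4.451). Then |ZJ| = |J − Z| = 56.72.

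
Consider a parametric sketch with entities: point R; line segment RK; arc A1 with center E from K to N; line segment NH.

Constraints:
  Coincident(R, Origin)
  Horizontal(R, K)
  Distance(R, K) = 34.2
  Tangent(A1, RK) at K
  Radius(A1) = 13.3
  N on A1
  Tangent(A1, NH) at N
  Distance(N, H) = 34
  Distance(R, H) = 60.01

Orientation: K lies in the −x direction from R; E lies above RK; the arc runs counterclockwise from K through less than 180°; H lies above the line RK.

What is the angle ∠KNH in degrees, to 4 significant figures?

124.9°

R is at the origin; RK is horizontal with |RK| = 34.2 and K on the −x side, so K = (-34.20, 0.000). A1 meets RK tangentially, so EK is at right angles to RK, so E = K + (0, 13.3) = (-34.20, 13.30). Since EN ⟂ NH (tangency), |EH| = √(13.3² + 34.0²) = 36.51 regardless of where N sits on A1. So H lies on both circle(R, 60.01) and circle(E, 36.51); the above-RK intersection is H = (-33.48, 49.80). N is the foot of the tangent from H: N = (-21.72, 17.90).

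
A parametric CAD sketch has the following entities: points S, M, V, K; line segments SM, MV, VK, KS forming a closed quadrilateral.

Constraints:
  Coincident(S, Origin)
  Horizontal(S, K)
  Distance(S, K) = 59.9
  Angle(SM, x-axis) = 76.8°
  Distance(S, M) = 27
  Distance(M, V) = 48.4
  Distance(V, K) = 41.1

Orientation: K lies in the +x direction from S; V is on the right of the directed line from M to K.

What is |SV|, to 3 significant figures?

30.1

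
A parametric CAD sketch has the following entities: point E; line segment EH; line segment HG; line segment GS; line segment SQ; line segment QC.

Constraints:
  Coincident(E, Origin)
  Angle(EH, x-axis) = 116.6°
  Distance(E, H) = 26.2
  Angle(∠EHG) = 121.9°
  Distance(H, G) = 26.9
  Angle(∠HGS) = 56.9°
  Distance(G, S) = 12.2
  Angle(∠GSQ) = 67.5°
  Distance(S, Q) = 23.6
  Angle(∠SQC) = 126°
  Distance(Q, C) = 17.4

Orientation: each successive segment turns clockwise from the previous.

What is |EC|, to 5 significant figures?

54.773

E is at the origin; EH runs at 116.6° with length 26.2, so H = (-11.731, 23.427). ∠EHG = 121.9° gives HG at 58.500° from the x-axis; with |HG| = 26.9, G = (2.3239, 46.363). ∠HGS = 56.9° gives GS at -64.600° from the x-axis; with |GS| = 12.2, S = (7.5569, 35.342). ∠GSQ = 67.5° gives SQ at -177.10° from the x-axis; with |SQ| = 23.6, Q = (-16.013, 34.148). ∠SQC = 126.0° gives QC at 128.90° from the x-axis; with |QC| = 17.4, C = (-26.939, 47.690). Then |EC| = |C − E| = 54.773.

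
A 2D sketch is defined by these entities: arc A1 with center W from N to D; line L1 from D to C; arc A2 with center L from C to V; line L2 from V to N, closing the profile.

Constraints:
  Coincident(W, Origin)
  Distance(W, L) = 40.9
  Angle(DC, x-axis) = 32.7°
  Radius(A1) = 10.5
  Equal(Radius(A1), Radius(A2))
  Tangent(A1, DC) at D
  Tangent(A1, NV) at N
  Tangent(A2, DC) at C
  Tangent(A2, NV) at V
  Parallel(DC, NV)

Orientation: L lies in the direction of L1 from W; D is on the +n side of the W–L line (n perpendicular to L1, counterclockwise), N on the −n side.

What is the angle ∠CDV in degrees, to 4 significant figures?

27.18°

Tangency of A1 to both parallel lines with radius 10.5 puts D and N at W ± 10.5·n: D = (-5.673, 8.836), N = (5.673, -8.836). Equal radii place C and V the same way about L: C = L + 10.5·n = (28.75, 30.93), V = L − 10.5·n = (40.09, 13.26). Then cos ∠CDV = DC·DV / (|DC||DV|), giving 27.18°.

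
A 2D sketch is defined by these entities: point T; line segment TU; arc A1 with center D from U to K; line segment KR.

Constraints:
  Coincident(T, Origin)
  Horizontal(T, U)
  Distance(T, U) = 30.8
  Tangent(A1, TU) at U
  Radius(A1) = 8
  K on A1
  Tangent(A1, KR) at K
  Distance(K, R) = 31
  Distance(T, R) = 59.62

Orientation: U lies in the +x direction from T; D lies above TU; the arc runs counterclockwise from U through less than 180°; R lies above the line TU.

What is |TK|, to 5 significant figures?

38.737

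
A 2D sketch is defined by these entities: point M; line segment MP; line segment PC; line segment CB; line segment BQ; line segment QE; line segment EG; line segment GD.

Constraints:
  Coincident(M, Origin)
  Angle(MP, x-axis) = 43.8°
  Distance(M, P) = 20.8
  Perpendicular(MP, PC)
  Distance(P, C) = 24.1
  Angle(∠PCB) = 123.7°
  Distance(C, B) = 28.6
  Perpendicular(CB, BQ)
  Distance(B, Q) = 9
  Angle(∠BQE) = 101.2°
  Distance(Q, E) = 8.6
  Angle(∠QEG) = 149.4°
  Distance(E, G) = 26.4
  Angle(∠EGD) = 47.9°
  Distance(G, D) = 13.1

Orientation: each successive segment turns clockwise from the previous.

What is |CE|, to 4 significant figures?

22.81

M is at the origin; MP runs at 43.8° with length 20.8, so P = (15.01, 14.40). MP is perpendicular to PC, so PC runs at -46.20°; with |PC| = 24.1, C = (31.69, -2.998). ∠PCB = 123.7° gives CB at -102.5° from the x-axis; with |CB| = 28.6, B = (25.50, -30.92). The perpendicularity gives BQ at right angles to CB, so BQ runs at 167.5°; with |BQ| = 9.0, Q = (16.72, -28.97). ∠BQE = 101.2° gives QE at 88.70° from the x-axis; with |QE| = 8.6, E = (16.91, -20.37). Then |CE| = |E − C| = 22.81.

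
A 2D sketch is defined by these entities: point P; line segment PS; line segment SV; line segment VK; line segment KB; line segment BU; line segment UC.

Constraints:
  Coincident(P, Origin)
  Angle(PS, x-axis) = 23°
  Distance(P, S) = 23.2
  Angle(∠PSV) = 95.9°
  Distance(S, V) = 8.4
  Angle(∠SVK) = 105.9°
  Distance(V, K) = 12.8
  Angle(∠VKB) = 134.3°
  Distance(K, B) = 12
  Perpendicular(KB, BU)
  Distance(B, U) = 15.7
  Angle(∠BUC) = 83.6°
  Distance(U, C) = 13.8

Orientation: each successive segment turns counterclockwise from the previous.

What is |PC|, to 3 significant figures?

19.5

P is at the origin; PS runs at 23.0° with length 23.2, so S = (21.4, 9.06). ∠PSV = 95.9° gives SV at 107° from the x-axis; with |SV| = 8.4, V = (18.9, 17.1). ∠SVK = 105.9° gives VK at -179° from the x-axis; with |VK| = 12.8, K = (6.09, 16.8). ∠VKB = 134.3° gives KB at -133° from the x-axis; with |KB| = 12.0, B = (-2.11, 8.06). KB ⟂ BU, so BU runs at -43.1°; with |BU| = 15.7, U = (9.35, -2.66). ∠BUC = 83.6° gives UC at 53.3° from the x-axis; with |UC| = 13.8, C = (17.6, 8.40). Then |PC| = |C − P| = 19.5.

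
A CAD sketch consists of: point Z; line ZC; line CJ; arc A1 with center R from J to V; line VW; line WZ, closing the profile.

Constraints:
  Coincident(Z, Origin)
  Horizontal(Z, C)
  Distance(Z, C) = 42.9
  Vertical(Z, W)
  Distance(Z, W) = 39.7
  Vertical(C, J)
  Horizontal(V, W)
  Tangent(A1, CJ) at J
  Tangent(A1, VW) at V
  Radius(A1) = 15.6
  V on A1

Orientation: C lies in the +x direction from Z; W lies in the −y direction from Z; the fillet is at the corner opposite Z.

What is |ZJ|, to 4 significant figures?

49.21

Z is at the origin; ZC is horizontal with |ZC| = 42.9 and C on the +x side, so C = (42.90, 0.000). Z and W share the same x with |ZW| = 39.7 and W on the −y side, so W = (0.000, -39.70). The virtual corner opposite Z is at (42.90, -39.70). Tangency of A1 to CJ means the radius RJ is perpendicular to CJ and since A1 is tangent to VW there, RV ⟂ VW, with radius 15.6, so the center R sits 15.6 in from both sides at R = (27.30, -24.10). That places the tangent points at J = (42.90, -24.10) on CJ and V = (27.30, -39.70) on VW. Then |ZJ| = |J − Z| = 49.21.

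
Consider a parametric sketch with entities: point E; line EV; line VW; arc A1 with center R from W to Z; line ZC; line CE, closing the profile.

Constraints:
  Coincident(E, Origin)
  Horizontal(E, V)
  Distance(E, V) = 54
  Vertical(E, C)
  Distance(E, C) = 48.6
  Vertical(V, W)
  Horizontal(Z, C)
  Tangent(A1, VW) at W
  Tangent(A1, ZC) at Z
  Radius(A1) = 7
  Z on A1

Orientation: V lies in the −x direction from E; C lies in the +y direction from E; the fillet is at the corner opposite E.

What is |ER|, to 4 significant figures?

62.77

E is at the origin; EV is horizontal with |EV| = 54.0 and V on the −x side, so V = (-54.00, 0.000). E and C share the same x with |EC| = 48.6 and C on the +y side, so C = (0.000, 48.60). The virtual corner opposite E is at (-54.00, 48.60). Tangency of A1 to VW means the radius RW is perpendicular to VW and A1 meets ZC tangentially, so RZ is at right angles to ZC, with radius 7.0, so the center R sits 7.0 in from both sides at R = (-47.00, 41.60). Then |ER| = |R − E| = 62.77.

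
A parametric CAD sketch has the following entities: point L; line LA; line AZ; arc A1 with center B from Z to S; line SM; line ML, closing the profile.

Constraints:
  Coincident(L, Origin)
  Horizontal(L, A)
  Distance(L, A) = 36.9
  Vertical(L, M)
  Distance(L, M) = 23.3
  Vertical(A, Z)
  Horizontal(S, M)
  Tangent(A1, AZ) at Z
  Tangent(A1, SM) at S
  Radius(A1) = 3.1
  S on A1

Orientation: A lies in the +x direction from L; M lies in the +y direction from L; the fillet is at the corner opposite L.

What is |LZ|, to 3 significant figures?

42.1

L is at the origin; LA is horizontal with |LA| = 36.9 and A on the +x side, so A = (36.9, 0.00). LM is vertical with |LM| = 23.3 and M on the +y side, so M = (0.00, 23.3). The virtual corner opposite L is at (36.9, 23.3). Tangency of A1 to AZ means the radius BZ is perpendicular to AZ and tangency of A1 to SM means the radius BS is perpendicular to SM, with radius 3.1, so the center B sits 3.1 in from both sides at B = (33.8, 20.2). That places the tangent points at Z = (36.9, 20.2) on AZ and S = (33.8, 23.3) on SM. Then |LZ| = |Z − L| = 42.1.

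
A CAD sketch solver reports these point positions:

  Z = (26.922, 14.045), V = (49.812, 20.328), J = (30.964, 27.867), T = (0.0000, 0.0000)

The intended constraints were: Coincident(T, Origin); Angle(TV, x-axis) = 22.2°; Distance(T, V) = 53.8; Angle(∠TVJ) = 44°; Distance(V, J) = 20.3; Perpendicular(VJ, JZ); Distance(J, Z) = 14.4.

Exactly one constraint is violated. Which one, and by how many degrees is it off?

Perpendicular(VJ, JZ) — off by 5.50°.

T = (0.00, 0.00) ✓; TV at 22.20° ✓; |TV| = 53.80 ✓; ∠TVJ = 44.00° ✓; |VJ| = 20.30 ✓; ∠(VJ, JZ) = 95.50° ✗; |JZ| = 14.40 ✓.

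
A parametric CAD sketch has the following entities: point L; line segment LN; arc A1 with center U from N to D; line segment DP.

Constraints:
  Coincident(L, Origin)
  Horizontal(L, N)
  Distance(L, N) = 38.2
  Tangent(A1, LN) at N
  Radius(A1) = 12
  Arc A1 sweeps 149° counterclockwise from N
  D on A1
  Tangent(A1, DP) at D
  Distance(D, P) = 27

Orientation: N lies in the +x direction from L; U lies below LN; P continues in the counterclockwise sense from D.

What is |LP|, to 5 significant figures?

65.976

On A1, N sits at bearing 90° from U; a 149° counterclockwise sweep puts D at bearing 239°, so D = U + 12.0·(cos 239°, sin 239°) = (32.020, -22.286). Since A1 is tangent to DP there, UD ⟂ DP, so DP runs along (−sin 239°, cos 239°); with |DP| = 27.0, P = (55.163, -36.192). Then |LP| = |P − L| = 65.976.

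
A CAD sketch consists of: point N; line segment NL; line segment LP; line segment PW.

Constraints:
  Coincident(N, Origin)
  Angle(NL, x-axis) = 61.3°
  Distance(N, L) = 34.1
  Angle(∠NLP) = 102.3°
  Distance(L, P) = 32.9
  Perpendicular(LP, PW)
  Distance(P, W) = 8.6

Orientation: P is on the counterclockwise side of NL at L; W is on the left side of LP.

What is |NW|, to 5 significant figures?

47.161

N is at the origin; NL runs at 61.3° with length 34.1, so L = 34.1·(cos 61.3°, sin 61.3°) = (16.376, 29.911). ∠NLP = 102.3°, so LP runs at 61.3° + (180° − 102.3°) = 139.00° from the x-axis; with |LP| = 32.9, P = L + 32.9·(cos 139.00°, sin 139.00°) = (-8.4543, 51.495). LP ⟂ PW; with |PW| = 8.6 on the left of LP, W = P + 8.6·(-0.65606, -0.75471) = (-14.096, 45.005). Then |NW| = |W − N| = 47.161.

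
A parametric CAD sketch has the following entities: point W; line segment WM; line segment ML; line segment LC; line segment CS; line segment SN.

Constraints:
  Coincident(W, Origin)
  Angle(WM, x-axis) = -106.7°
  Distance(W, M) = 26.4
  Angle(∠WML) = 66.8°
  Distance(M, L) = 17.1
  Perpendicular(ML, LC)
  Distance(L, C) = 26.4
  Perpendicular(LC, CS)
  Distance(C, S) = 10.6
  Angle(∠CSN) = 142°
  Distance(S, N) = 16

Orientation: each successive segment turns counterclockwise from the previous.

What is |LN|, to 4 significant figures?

28.50

LC ⟂ CS, so CS runs at -173.5°; with |CS| = 10.6, S = (-4.117, 1.680). ∠CSN = 142.0° gives SN at -135.5° from the x-axis; with |SN| = 16.0, N = (-15.53, -9.535). Then |LN| = |N − L| = 28.50.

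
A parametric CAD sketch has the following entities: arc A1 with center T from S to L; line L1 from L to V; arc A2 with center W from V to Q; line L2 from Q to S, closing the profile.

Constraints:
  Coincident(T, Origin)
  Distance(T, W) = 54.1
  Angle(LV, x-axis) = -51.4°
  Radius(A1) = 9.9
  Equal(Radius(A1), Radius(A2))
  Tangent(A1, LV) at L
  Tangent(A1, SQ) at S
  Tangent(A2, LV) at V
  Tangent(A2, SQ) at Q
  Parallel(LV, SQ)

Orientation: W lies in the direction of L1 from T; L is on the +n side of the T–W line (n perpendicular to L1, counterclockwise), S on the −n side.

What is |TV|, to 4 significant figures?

55.00

The slot axis is L1's direction at -51.4°, so u = (cos -51.4°, sin -51.4°) = (0.6239, -0.7815) and n = (−sin -51.4°, cos -51.4°) = (0.7815, 0.6239). T is at the origin and W lies 54.1 along u from T, so W = 54.1·u = (33.75, -42.28). Tangency of A1 to both parallel lines with radius 9.9 puts L and S at T ± 9.9·n: L = (7.737, 6.176), S = (-7.737, -6.176). Equal radii place V and Q the same way about W: V = W + 9.9·n = (41.49, -36.10), Q = W − 9.9·n = (26.01, -48.46). Then |TV| = |V − T| = 55.00.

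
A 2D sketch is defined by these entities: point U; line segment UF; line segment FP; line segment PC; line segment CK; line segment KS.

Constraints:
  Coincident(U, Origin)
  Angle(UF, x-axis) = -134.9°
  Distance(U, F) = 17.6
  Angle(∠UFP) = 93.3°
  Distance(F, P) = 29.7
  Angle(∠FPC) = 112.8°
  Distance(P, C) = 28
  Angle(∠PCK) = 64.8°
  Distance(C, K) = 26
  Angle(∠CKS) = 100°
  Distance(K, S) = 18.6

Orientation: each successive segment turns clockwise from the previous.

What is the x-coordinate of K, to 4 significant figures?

-6.907

∠FPC = 112.8° gives PC at 71.20° from the x-axis; with |PC| = 28.0, C = (-25.61, 33.76). ∠PCK = 64.8° gives CK at -44.00° from the x-axis; with |CK| = 26.0, K = (-6.907, 15.70). So K.x = -6.907.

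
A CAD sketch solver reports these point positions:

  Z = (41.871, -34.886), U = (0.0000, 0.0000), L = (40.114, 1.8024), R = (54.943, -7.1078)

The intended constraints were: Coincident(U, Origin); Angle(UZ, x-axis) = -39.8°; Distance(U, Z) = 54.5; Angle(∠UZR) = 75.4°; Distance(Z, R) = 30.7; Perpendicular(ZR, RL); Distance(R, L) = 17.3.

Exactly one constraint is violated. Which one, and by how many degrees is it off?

Perpendicular(ZR, RL) — off by 5.80°.

U = (0.00, 0.00) ✓; UZ at -39.80° ✓; |UZ| = 54.50 ✓; ∠UZR = 75.40° ✓; |ZR| = 30.70 ✓; ∠(ZR, RL) = 84.20° ✗; |RL| = 17.30 ✓.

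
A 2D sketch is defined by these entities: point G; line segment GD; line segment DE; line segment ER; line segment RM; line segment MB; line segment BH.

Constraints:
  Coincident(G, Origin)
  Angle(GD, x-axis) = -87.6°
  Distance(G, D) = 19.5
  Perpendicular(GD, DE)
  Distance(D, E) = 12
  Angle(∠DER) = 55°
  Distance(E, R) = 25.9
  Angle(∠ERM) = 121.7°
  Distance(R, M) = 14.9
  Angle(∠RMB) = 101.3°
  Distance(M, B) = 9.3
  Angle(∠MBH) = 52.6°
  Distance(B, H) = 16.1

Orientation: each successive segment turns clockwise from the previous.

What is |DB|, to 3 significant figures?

22.1

G is at the origin; GD runs at -87.6° with length 19.5, so D = (0.817, -19.5). GD ⟂ DE, so DE runs at -178°; with |DE| = 12.0, E = (-11.2, -20.0). ∠DER = 55.0° gives ER at 57.4° from the x-axis; with |ER| = 25.9, R = (2.78, 1.83). ∠ERM = 121.7° gives RM at -0.900° from the x-axis; with |RM| = 14.9, M = (17.7, 1.60). ∠RMB = 101.3° gives MB at -79.6° from the x-axis; with |MB| = 9.3, B = (19.4, -7.55). Then |DB| = |B − D| = 22.1.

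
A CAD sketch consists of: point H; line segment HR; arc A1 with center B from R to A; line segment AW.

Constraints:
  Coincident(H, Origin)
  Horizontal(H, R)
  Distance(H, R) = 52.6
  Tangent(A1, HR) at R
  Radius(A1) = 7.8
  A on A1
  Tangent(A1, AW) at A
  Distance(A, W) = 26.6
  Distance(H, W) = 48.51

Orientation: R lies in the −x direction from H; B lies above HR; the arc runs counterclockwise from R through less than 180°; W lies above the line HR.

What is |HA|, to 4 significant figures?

45.48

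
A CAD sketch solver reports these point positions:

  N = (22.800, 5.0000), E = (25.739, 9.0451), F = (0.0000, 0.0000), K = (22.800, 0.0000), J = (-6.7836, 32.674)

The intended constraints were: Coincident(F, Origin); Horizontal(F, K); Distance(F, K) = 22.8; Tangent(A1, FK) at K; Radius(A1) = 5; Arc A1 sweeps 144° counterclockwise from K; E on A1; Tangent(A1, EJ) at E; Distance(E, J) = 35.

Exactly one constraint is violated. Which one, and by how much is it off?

Distance(E, J) = 35 — off by 5.20.

F = (0.00, 0.00) ✓; F.y = 0.00, K.y = 0.00 ✓; |FK| = 22.80 ✓; ∠(NK, KF) = 90.00° ✓; |NK| = 5.000 ✓; bearing(N→E) − bearing(N→K) = 144.0° ✓; |NE| = 5.000 ✓; ∠(NE, EJ) = 90.00° ✓; |EJ| = 40.20 ✗.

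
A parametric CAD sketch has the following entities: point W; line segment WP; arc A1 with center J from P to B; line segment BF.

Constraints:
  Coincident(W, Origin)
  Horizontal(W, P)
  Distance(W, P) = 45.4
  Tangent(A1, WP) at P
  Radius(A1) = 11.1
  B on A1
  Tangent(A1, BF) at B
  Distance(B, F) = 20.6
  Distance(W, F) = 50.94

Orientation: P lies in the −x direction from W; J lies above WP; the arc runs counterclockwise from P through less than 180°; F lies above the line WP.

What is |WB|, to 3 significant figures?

36.9

Checks: |JB| = 11.10 ✓; ∠(JB, BF) = 90.00° ✓; |BF| = 20.60 ✓; |WF| = 50.94 ✓.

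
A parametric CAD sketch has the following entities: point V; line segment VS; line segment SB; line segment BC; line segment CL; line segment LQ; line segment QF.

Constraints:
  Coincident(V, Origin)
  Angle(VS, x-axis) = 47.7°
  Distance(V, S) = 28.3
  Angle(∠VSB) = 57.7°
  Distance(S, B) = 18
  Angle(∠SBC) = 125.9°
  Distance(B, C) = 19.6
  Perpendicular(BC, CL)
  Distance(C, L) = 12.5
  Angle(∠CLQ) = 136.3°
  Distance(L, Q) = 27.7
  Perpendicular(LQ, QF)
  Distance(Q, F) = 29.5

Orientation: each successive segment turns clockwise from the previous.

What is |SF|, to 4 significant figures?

10.59

V is at the origin; VS runs at 47.7° with length 28.3, so S = (19.05, 20.93). ∠VSB = 57.7° gives SB at -74.60° from the x-axis; with |SB| = 18.0, B = (23.83, 3.578). ∠SBC = 125.9° gives BC at -128.7° from the x-axis; with |BC| = 19.6, C = (11.57, -11.72). The perpendicularity gives CL at right angles to BC, so CL runs at 141.3°; with |CL| = 12.5, L = (1.816, -3.903). ∠CLQ = 136.3° gives LQ at 97.60° from the x-axis; with |LQ| = 27.7, Q = (-1.847, 23.55). LQ is perpendicular to QF, so QF runs at 7.600°; with |QF| = 29.5, F = (27.39, 27.46). Then |SF| = |F − S| = 10.59.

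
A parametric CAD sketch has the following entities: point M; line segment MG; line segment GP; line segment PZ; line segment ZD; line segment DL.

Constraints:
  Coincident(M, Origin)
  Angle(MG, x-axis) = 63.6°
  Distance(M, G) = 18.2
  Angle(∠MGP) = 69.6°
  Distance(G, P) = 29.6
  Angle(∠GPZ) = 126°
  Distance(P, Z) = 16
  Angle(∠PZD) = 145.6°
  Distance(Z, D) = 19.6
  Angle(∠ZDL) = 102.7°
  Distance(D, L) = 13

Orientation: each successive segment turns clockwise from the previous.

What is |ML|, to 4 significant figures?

27.82

M is at the origin; MG runs at 63.6° with length 18.2, so G = (8.092, 16.30). ∠MGP = 69.6° gives GP at -46.80° from the x-axis; with |GP| = 29.6, P = (28.35, -5.276). ∠GPZ = 126.0° gives PZ at -100.8° from the x-axis; with |PZ| = 16.0, Z = (25.36, -20.99). ∠PZD = 145.6° gives ZD at -135.2° from the x-axis; with |ZD| = 19.6, D = (11.45, -34.80). ∠ZDL = 102.7° gives DL at 147.5° from the x-axis; with |DL| = 13.0, L = (0.4852, -27.82). Then |ML| = |L − M| = 27.82.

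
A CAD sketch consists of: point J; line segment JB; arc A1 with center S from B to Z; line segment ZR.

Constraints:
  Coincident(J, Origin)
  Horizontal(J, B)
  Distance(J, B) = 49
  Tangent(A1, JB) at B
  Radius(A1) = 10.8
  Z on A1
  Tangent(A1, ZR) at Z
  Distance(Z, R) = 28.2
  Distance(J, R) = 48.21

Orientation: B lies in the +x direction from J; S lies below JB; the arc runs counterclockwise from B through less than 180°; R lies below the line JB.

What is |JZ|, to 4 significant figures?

39.38

Checks: |SB| = 10.80 ✓; |SZ| = 10.80 ✓; ∠(SZ, ZR) = 90.00° ✓; |ZR| = 28.20 ✓; |JR| = 48.21 ✓.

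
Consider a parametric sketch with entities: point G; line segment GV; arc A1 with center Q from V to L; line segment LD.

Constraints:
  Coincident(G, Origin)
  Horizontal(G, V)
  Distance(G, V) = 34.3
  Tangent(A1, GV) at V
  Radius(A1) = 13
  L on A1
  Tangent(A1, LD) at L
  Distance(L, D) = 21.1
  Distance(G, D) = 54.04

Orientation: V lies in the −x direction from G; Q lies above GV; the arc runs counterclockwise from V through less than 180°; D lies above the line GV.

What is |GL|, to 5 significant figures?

33.006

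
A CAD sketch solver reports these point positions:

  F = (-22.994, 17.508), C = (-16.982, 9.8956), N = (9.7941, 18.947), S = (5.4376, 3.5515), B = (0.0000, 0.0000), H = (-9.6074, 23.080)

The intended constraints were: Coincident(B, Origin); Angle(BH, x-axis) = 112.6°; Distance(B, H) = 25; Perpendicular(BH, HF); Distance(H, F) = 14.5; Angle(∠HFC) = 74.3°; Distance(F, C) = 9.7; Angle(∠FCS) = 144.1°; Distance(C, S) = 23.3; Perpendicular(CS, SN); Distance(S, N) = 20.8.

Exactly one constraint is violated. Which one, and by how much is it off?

Distance(S, N) = 20.8 — off by 4.80.

B = (0.00, 0.00) ✓; BH at 112.6° ✓; |BH| = 25.00 ✓; ∠(BH, HF) = 90.00° ✓; |HF| = 14.50 ✓; ∠HFC = 74.30° ✓; |FC| = 9.700 ✓; ∠FCS = 144.1° ✓; |CS| = 23.30 ✓; ∠(CS, SN) = 90.00° ✓; |SN| = 16.00 ✗.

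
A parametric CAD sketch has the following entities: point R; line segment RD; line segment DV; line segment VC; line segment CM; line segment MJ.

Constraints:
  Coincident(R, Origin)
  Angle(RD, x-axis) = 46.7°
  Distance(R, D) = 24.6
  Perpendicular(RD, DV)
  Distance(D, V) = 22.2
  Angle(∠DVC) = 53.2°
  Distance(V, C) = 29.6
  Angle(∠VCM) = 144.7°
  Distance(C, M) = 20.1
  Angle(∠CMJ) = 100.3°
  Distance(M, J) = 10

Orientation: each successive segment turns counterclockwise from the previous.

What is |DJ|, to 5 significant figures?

28.627

R is at the origin; RD runs at 46.7° with length 24.6, so D = (16.871, 17.903). The perpendicularity gives DV at right angles to RD, so DV runs at 136.70°; with |DV| = 22.2, V = (0.71458, 33.128). ∠DVC = 53.2° gives VC at -96.500° from the x-axis; with |VC| = 29.6, C = (-2.6362, 3.7187). ∠VCM = 144.7° gives CM at -61.200° from the x-axis; with |CM| = 20.1, M = (7.0470, -13.895). ∠CMJ = 100.3° gives MJ at 18.500° from the x-axis; with |MJ| = 10.0, J = (16.530, -10.722). Then |DJ| = |J − D| = 28.627.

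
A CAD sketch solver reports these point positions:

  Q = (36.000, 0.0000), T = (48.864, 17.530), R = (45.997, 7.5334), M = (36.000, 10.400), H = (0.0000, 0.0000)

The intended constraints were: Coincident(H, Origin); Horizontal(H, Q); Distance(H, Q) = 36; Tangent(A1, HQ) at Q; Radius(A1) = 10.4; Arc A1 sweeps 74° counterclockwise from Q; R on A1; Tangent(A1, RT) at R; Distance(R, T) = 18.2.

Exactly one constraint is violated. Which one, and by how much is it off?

Distance(R, T) = 18.2 — off by 7.80.

H = (0.00, 0.00) ✓; H.y = 0.00, Q.y = 0.00 ✓; |HQ| = 36.00 ✓; ∠(MQ, QH) = 90.00° ✓; |MQ| = 10.40 ✓; bearing(M→R) − bearing(M→Q) = 74.00° ✓; |MR| = 10.40 ✓; ∠(MR, RT) = 90.00° ✓; |RT| = 10.40 ✗.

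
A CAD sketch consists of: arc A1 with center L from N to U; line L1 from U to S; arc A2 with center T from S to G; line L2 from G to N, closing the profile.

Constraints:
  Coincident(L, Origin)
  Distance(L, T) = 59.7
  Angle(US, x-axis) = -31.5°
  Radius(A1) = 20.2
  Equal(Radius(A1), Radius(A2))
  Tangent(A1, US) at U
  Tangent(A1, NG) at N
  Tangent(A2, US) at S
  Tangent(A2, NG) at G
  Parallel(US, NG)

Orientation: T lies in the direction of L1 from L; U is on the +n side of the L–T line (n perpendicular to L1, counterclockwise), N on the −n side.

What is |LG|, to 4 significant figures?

63.02

Tangency of A1 to both parallel lines with radius 20.2 puts U and N at L ± 20.2·n: U = (10.55, 17.22), N = (-10.55, -17.22). Equal radii place S and G the same way about T: S = T + 20.2·n = (61.46, -13.97), G = T − 20.2·n = (40.35, -48.42). Then |LG| = |G − L| = 63.02.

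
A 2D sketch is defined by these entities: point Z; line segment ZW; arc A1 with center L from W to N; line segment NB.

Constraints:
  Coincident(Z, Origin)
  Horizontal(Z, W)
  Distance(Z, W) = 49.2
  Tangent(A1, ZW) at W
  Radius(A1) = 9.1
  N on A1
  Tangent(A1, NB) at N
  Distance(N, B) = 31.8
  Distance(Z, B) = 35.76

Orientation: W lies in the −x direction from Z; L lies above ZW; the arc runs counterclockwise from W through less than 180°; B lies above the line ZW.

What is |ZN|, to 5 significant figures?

42.261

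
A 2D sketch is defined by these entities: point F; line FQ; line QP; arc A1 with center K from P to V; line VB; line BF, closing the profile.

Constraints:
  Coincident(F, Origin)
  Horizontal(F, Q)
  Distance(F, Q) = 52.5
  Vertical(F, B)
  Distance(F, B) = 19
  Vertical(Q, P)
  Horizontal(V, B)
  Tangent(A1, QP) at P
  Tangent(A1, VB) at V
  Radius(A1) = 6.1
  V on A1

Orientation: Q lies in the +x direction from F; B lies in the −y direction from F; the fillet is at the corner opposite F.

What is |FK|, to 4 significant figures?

48.16

F is at the origin; F and Q share the same y with |FQ| = 52.5 and Q on the +x side, so Q = (52.50, 0.000). F and B share the same x with |FB| = 19.0 and B on the −y side, so B = (0.000, -19.00). The virtual corner opposite F is at (52.50, -19.00). The tangent condition forces KP to be normal to QP and since A1 is tangent to VB there, KV ⟂ VB, with radius 6.1, so the center K sits 6.1 in from both sides at K = (46.40, -12.90). Then |FK| = |K − F| = 48.16.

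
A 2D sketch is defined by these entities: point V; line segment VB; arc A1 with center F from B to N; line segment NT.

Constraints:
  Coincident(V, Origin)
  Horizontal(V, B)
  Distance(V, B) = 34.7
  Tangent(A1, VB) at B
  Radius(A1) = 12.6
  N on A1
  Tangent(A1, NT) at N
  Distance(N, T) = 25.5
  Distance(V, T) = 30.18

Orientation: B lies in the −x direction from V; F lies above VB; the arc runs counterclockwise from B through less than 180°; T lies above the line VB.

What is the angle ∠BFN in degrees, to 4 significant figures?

59.43°

Checks: ∠(FB, BV) = 90.00° ✓; |FN| = 12.60 ✓; ∠(FN, NT) = 90.00° ✓; |NT| = 25.50 ✓; |VT| = 30.18 ✓.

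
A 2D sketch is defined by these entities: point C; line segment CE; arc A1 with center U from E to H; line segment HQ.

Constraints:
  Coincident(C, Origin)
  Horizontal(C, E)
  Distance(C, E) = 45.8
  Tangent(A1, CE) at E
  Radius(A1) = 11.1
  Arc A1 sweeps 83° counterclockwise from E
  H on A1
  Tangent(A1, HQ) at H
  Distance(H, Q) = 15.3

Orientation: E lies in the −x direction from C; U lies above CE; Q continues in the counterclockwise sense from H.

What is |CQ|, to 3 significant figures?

41.3

On A1, E sits at bearing -90° from U; an 83° counterclockwise sweep puts H at bearing -7°, so H = U + 11.1·(cos -7°, sin -7°) = (-34.8, 9.75). A1 meets HQ tangentially, so UH is at right angles to HQ, so HQ runs along (−sin -7°, cos -7°); with |HQ| = 15.3, Q = (-32.9, 24.9). Then |CQ| = |Q − C| = 41.3.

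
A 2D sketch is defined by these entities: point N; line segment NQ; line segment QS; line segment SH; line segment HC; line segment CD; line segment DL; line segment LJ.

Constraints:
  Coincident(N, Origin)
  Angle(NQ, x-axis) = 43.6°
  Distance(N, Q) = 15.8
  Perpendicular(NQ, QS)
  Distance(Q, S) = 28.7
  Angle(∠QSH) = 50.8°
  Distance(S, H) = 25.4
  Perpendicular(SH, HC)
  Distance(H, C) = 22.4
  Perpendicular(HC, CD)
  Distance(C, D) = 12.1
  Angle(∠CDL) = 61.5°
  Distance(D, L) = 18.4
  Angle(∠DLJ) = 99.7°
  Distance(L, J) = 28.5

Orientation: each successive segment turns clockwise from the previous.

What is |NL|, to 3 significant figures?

10.3

N is at the origin; NQ runs at 43.6° with length 15.8, so Q = (11.4, 10.9). NQ ⟂ QS, so QS runs at -46.4°; with |QS| = 28.7, S = (31.2, -9.89). ∠QSH = 50.8° gives SH at -176° from the x-axis; with |SH| = 25.4, H = (5.91, -11.8). The perpendicularity gives HC at right angles to SH, so HC runs at 94.4°; with |HC| = 22.4, C = (4.19, 10.5). HC ⟂ CD, so CD runs at 4.40°; with |CD| = 12.1, D = (16.3, 11.4). ∠CDL = 61.5° gives DL at -114° from the x-axis; with |DL| = 18.4, L = (8.74, -5.37). Then |NL| = |L − N| = 10.3.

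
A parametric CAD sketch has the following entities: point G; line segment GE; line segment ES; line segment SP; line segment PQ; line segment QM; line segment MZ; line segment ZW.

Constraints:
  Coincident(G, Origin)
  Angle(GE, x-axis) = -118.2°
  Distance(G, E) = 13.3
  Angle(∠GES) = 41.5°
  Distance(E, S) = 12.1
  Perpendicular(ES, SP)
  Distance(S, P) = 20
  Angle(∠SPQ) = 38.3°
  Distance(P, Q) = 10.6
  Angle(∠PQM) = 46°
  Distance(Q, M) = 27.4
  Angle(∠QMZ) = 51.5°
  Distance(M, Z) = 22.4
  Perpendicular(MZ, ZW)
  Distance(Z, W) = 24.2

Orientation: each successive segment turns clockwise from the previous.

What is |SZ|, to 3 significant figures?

30.9

∠PQM = 46.0° gives QM at 97.6° from the x-axis; with |QM| = 27.4, M = (0.187, 23.5). ∠QMZ = 51.5° gives MZ at -30.9° from the x-axis; with |MZ| = 22.4, Z = (19.4, 12.0). Then |SZ| = |Z − S| = 30.9.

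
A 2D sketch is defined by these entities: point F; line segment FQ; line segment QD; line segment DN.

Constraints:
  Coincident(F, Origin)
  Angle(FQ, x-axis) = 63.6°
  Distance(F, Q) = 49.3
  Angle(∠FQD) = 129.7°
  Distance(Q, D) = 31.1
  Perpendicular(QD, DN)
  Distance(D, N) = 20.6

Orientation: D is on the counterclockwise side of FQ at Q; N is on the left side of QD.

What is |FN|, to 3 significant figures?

64.9

F is at the origin; FQ runs at 63.6° with length 49.3, so Q = 49.3·(cos 63.6°, sin 63.6°) = (21.9, 44.2). ∠FQD = 129.7°, so QD runs at 63.6° + (180° − 129.7°) = 114° from the x-axis; with |QD| = 31.1, D = Q + 31.1·(cos 114°, sin 114°) = (9.32, 72.6). QD ⟂ DN; with |DN| = 20.6 on the left of QD, N = D + 20.6·(-0.914, -0.405) = (-9.51, 64.2). Then |FN| = |N − F| = 64.9.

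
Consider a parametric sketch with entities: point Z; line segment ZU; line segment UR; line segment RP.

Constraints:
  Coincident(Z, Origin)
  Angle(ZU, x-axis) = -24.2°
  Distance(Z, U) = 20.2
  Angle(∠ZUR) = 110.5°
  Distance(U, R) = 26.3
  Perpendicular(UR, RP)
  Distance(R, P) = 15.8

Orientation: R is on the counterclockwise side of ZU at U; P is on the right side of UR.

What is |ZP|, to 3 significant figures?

48.2

Z is at the origin; ZU runs at -24.2° with length 20.2, so U = 20.2·(cos -24.2°, sin -24.2°) = (18.4, -8.28). ∠ZUR = 110.5°, so UR runs at -24.2° + (180° − 110.5°) = 45.3° from the x-axis; with |UR| = 26.3, R = U + 26.3·(cos 45.3°, sin 45.3°) = (36.9, 10.4). UR is perpendicular to RP; with |RP| = 15.8 on the right of UR, P = R + 15.8·(0.711, -0.703) = (48.2, -0.700). Then |ZP| = |P − Z| = 48.2.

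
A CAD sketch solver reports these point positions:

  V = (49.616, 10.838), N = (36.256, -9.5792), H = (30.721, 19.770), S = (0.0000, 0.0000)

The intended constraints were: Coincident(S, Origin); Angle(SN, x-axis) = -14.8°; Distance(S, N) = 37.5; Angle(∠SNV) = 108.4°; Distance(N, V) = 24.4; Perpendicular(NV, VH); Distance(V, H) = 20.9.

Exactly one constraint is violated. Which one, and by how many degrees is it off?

Perpendicular(NV, VH) — off by 7.90°.

S = (0.00, 0.00) ✓; SN at -14.80° ✓; |SN| = 37.50 ✓; ∠SNV = 108.4° ✓; |NV| = 24.40 ✓; ∠(NV, VH) = 97.90° ✗; |VH| = 20.90 ✓.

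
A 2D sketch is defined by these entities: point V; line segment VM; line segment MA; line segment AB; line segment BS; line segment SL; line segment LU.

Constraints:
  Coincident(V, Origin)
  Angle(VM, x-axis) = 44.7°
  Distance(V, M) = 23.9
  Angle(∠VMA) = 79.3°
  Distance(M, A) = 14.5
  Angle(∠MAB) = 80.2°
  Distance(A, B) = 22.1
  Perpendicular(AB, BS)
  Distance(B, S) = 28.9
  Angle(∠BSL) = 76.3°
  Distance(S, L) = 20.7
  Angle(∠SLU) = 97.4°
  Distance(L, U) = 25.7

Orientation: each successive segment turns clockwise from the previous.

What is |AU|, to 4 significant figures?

5.052

∠BSL = 76.3° gives SL at 10.50° from the x-axis; with |SL| = 20.7, L = (13.45, 25.86). ∠SLU = 97.4° gives LU at -72.10° from the x-axis; with |LU| = 25.7, U = (21.34, 1.407). Then |AU| = |U − A| = 5.052.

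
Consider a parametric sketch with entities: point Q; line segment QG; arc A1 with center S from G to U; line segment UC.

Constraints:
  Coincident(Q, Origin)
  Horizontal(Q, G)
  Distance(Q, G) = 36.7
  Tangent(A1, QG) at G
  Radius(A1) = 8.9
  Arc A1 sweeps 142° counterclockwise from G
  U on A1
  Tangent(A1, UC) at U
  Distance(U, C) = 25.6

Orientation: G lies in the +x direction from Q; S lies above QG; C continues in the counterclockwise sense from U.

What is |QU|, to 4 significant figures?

45.08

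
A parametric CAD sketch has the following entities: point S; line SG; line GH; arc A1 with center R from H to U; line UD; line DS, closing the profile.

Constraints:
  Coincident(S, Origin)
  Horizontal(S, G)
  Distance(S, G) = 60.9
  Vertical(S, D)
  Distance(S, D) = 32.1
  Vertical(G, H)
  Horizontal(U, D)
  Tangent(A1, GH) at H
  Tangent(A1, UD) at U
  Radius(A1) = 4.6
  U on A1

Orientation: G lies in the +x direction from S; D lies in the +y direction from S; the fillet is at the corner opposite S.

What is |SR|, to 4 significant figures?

62.66

S is at the origin; SG is horizontal with |SG| = 60.9 and G on the +x side, so G = (60.90, 0.000). SD is vertical with |SD| = 32.1 and D on the +y side, so D = (0.000, 32.10). The virtual corner opposite S is at (60.90, 32.10). Tangency of A1 to GH means the radius RH is perpendicular to GH and A1 meets UD tangentially, so RU is at right angles to UD, with radius 4.6, so the center R sits 4.6 in from both sides at R = (56.30, 27.50). Then |SR| = |R − S| = 62.66.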